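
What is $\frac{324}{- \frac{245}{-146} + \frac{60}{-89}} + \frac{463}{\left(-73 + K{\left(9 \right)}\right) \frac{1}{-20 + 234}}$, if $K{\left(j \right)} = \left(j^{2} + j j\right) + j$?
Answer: $\frac{852555089}{639205} \approx 1333.8$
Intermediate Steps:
$K{\left(j \right)} = j + 2 j^{2}$ ($K{\left(j \right)} = \left(j^{2} + j^{2}\right) + j = 2 j^{2} + j = j + 2 j^{2}$)
$\frac{324}{- \frac{245}{-146} + \frac{60}{-89}} + \frac{463}{\left(-73 + K{\left(9 \right)}\right) \frac{1}{-20 + 234}} = \frac{324}{- \frac{245}{-146} + \frac{60}{-89}} + \frac{463}{\left(-73 + 9 \left(1 + 2 \cdot 9\right)\right) \frac{1}{-20 + 234}} = \frac{324}{\left(-245\right) \left(- \frac{1}{146}\right) + 60 \left(- \frac{1}{89}\right)} + \frac{463}{\left(-73 + 9 \left(1 + 18\right)\right) \frac{1}{214}} = \frac{324}{\frac{245}{146} - \frac{60}{89}} + \frac{463}{\left(-73 + 9 \cdot 19\right) \frac{1}{214}} = \frac{324}{\frac{13045}{12994}} + \frac{463}{\left(-73 + 171\right) \frac{1}{214}} = 324 \cdot \frac{12994}{13045} + \frac{463}{98 \cdot \frac{1}{214}} = \frac{4210056}{13045} + \frac{463}{\frac{49}{107}} = \frac{4210056}{13045} + 463 \cdot \frac{107}{49} = \frac{4210056}{13045} + \frac{49541}{49} = \frac{852555089}{639205}$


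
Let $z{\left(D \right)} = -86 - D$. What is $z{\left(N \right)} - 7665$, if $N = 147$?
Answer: $-7898$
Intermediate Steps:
$z{\left(N \right)} - 7665 = \left(-86 - 147\right) - 7665 = -233 - 7665 = -7898$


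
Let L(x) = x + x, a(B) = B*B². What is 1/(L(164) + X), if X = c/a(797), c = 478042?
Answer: 506261573/166054273986 ≈ 0.0030488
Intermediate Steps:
a(B) = B³
L(x) = 2*x
X = 478042/506261573 (X = 478042/(797³) = 478042/506261573 ≈ 0.00094426)
1/(L(164) + X) = 1/(2*164 + 478042/506261573) = 1/(328 + 478042/506261573) = 1/(166054273986/506261573) = 506261573/166054273986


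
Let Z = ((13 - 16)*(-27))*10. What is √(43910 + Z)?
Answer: 4*√2795 ≈ 211.47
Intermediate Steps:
Z = 810 (Z = -3*(-27)*10 = 81*10 = 810)
√(43910 + Z) = √(43910 + 810) = √44720 = 4*√2795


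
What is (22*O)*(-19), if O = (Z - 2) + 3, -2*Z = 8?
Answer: 1254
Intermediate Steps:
Z = -4 (Z = -1/2*8 = -4)
O = -3 (O = (-4 - 2) + 3 = -6 + 3 = -3)
(22*O)*(-19) = (22*(-3))*(-19) = -66*(-19) = 1254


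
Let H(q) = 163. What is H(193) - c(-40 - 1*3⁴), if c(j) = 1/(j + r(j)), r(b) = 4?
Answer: 19072/117 ≈ 163.01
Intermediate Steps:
c(j) = 1/(4 + j) (c(j) = 1/(j + 4) = 1/(4 + j))
H(193) - c(-40 - 1*3⁴) = 163 - 1/(4 + (-40 - 1*3⁴)) = 163 - 1/(4 + (-40 - 1*81)) = 163 - 1/(4 + (-40 - 81)) = 163 - 1/(4 - 121) = 163 - 1/(-117) = 163 - 1*(-1/117) = 163 + 1/117 = 19072/117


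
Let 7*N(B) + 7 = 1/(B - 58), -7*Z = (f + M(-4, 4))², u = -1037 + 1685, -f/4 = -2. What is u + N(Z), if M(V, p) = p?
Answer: 355849/550 ≈ 647.00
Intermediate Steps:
f = 8 (f = -4*(-2) = 8)
u = 648
Z = -144/7 (Z = -(8 + 4)²/7 = -⅐*12² = -⅐*144 = -144/7 ≈ -20.571)
N(B) = -1 + 1/(7*(-58 + B)) (N(B) = -1 + 1/(7*(B - 58)) = -1 + 1/(7*(-58 + B)))
u + N(Z) = 648 + (407/7 - 1*(-144/7))/(-58 - 144/7) = 648 + (407/7 + 144/7)/(-550/7) = 648 - 7/550*551/7 = 648 - 551/550 = 355849/550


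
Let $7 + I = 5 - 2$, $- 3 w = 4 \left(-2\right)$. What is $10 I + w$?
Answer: $- \frac{112}{3} \approx -37.333$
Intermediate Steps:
$w = \frac{8}{3}$ ($w = - \frac{4 \left(-2\right)}{3} = \left(- \frac{1}{3}\right) \left(-8\right) = \frac{8}{3} \approx 2.6667$)
$I = -4$ ($I = -7 + \left(5 - 2\right) = -7 + 3 = -4$)
$10 I + w = 10 \left(-4\right) + \frac{8}{3} = -40 + \frac{8}{3} = - \frac{112}{3}$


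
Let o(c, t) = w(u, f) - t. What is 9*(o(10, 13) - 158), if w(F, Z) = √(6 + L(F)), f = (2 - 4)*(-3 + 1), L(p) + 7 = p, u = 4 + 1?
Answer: -1521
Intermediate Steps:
u = 5
L(p) = -7 + p
f = 4 (f = -2*(-2) = 4)
w(F, Z) = √(-1 + F) (w(F, Z) = √(6 + (-7 + F)) = √(-1 + F))
o(c, t) = 2 - t (o(c, t) = √(-1 + 5) - t = √4 - t = 2 - t)
9*(o(10, 13) - 158) = 9*((2 - 1*13) - 158) = 9*((2 - 13) - 158) = 9*(-11 - 158) = 9*(-169) = -1521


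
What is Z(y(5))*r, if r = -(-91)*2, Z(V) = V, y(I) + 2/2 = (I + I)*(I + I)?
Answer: 18018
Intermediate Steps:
y(I) = -1 + 4*I**2 (y(I) = -1 + (I + I)*(I + I) = -1 + (2*I)*(2*I) = -1 + 4*I**2)
r = 182 (r = -7*(-26) = 182)
Z(y(5))*r = (-1 + 4*5**2)*182 = (-1 + 4*25)*182 = (-1 + 100)*182 = 99*182 = 18018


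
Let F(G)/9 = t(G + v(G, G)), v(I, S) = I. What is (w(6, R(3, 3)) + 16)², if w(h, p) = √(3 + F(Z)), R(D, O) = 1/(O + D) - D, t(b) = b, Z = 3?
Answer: (16 + √57)² ≈ 554.59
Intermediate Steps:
F(G) = 18*G (F(G) = 9*(G + G) = 9*(2*G) = 18*G)
R(D, O) = 1/(D + O) - D
w(h, p) = √57 (w(h, p) = √(3 + 18*3) = √(3 + 54) = √57)
(w(6, R(3, 3)) + 16)² = (√57 + 16)² = (16 + √57)²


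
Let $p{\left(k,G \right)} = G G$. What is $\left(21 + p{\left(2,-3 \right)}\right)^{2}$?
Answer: $900$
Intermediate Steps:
$p{\left(k,G \right)} = G^{2}$
$\left(21 + p{\left(2,-3 \right)}\right)^{2} = \left(21 + \left(-3\right)^{2}\right)^{2} = \left(21 + 9\right)^{2} = 30^{2} = 900$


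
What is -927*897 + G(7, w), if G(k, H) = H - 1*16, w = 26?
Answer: -831509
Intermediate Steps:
G(k, H) = -16 + H (G(k, H) = H - 16 = -16 + H)
-927*897 + G(7, w) = -927*897 + (-16 + 26) = -831519 + 10 = -831509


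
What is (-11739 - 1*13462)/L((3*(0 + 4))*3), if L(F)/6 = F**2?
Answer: -25201/7776 ≈ -3.2409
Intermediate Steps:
L(F) = 6*F**2
(-11739 - 1*13462)/L((3*(0 + 4))*3) = (-11739 - 1*13462)/((6*((3*(0 + 4))*3)**2)) = (-11739 - 13462)/((6*((3*4)*3)**2)) = -25201/(6*(12*3)**2) = -25201/(6*36**2) = -25201/(6*1296) = -25201/7776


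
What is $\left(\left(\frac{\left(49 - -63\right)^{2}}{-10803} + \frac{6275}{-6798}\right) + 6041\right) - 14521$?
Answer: $- \frac{69212670673}{8159866} \approx -8482.1$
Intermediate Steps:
$\left(\left(\frac{\left(49 - -63\right)^{2}}{-10803} + \frac{6275}{-6798}\right) + 6041\right) - 14521 = \left(\left(\left(49 + 63\right)^{2} \left(- \frac{1}{10803}\right) + 6275 \left(- \frac{1}{6798}\right)\right) + 6041\right) - 14521 = \left(\left(112^{2} \left(- \frac{1}{10803}\right) - \frac{6275}{6798}\right) + 6041\right) - 14521 = \left(\left(12544 \left(- \frac{1}{10803}\right) - \frac{6275}{6798}\right) + 6041\right) - 14521 = \left(\left(- \frac{12544}{10803} - \frac{6275}{6798}\right) + 6041\right) - 14521 = \left(- \frac{17006993}{8159866} + 6041\right) - 14521 = \frac{49276743513}{8159866} - 14521 = - \frac{69212670673}{8159866}$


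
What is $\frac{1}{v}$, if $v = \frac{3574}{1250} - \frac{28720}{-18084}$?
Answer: $\frac{2825625}{12566527} \approx 0.22485$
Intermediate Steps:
$v = \frac{12566527}{2825625}$ ($v = 3574 \cdot \frac{1}{1250} - - \frac{7180}{4521} = \frac{1787}{625} + \frac{7180}{4521} = \frac{12566527}{2825625} \approx 4.4473$)
$\frac{1}{v} = \frac{1}{\frac{12566527}{2825625}} = \frac{2825625}{12566527}$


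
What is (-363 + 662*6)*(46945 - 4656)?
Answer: 152621001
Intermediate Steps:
(-363 + 662*6)*(46945 - 4656) = (-363 + 3972)*42289 = 3609*42289 = 152621001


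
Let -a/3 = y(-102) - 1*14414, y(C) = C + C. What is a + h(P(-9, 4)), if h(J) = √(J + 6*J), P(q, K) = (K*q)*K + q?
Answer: 43854 + 3*I*√119 ≈ 43854.0 + 32.726*I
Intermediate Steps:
P(q, K) = q + q*K² (P(q, K) = q*K² + q = q + q*K²)
h(J) = √7*√J (h(J) = √(7*J) = √7*√J)
y(C) = 2*C
a = 43854 (a = -3*(2*(-102) - 1*14414) = -3*(-204 - 14414) = -3*(-14618) = 43854)
a + h(P(-9, 4)) = 43854 + √7*√(-9*(1 + 4²)) = 43854 + √7*√(-9*(1 + 16)) = 43854 + √7*√(-9*17) = 43854 + √7*√(-153) = 43854 + √7*(3*I*√17) = 43854 + 3*I*√119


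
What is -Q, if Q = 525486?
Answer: -525486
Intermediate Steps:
-Q = -1*525486 = -525486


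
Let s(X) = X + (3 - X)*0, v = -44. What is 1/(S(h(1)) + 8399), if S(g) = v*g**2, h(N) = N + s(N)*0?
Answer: 1/8355 ≈ 0.00011969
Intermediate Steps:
s(X) = X (s(X) = X + 0 = X)
h(N) = N (h(N) = N + N*0 = N + 0 = N)
S(g) = -44*g**2
1/(S(h(1)) + 8399) = 1/(-44*1**2 + 8399) = 1/(-44*1 + 8399) = 1/(-44 + 8399) = 1/8355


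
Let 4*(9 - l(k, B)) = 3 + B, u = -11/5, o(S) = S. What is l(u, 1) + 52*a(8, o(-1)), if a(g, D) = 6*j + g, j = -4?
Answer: -824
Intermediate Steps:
u = -11/5 (u = -11*⅕ = -11/5 ≈ -2.2000)
a(g, D) = -24 + g (a(g, D) = 6*(-4) + g = -24 + g)
l(k, B) = 33/4 - B/4 (l(k, B) = 9 - (3 + B)/4 = 9 + (-¾ - B/4) = 33/4 - B/4)
l(u, 1) + 52*a(8, o(-1)) = (33/4 - ¼*1) + 52*(-24 + 8) = (33/4 - ¼) + 52*(-16) = 8 - 832 = -824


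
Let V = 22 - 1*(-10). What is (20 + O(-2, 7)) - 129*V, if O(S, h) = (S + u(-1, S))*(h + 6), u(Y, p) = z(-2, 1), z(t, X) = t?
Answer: -4160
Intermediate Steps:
u(Y, p) = -2
O(S, h) = (-2 + S)*(6 + h) (O(S, h) = (S - 2)*(h + 6) = (-2 + S)*(6 + h))
V = 32 (V = 22 + 10 = 32)
(20 + O(-2, 7)) - 129*V = (20 + (-12 - 2*7 + 6*(-2) - 2*7)) - 129*32 = (20 + (-12 - 14 - 12 - 14)) - 4128 = (20 - 52) - 4128 = -32 - 4128 = -4160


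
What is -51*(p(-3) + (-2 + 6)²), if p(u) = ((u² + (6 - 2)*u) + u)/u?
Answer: -918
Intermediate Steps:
p(u) = (u² + 5*u)/u (p(u) = ((u² + 4*u) + u)/u = (u² + 5*u)/u)
-51*(p(-3) + (-2 + 6)²) = -51*((5 - 3) + (-2 + 6)²) = -51*(2 + 4²) = -51*(2 + 16) = -51*18 = -918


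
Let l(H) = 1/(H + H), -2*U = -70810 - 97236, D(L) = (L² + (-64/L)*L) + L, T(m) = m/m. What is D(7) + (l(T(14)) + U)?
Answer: 168031/2 ≈ 84016.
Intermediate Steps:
T(m) = 1
D(L) = -64 + L + L² (D(L) = (L² - 64) + L = (-64 + L²) + L = -64 + L + L²)
U = 84023 (U = -(-70810 - 97236)/2 = -½*(-168046) = 84023)
l(H) = 1/(2*H)
D(7) + (l(T(14)) + U) = (-64 + 7 + 7²) + ((½)/1 + 84023) = (-64 + 7 + 49) + ((½)*1 + 84023) = -8 + (½ + 84023) = -8 + 168047/2 = 168031/2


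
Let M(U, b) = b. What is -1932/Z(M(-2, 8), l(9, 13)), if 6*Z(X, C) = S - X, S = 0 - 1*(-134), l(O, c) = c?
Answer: -92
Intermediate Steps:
S = 134 (S = 0 + 134 = 134)
Z(X, C) = 67/3 - X/6 (Z(X, C) = (134 - X)/6 = 67/3 - X/6)
-1932/Z(M(-2, 8), l(9, 13)) = -1932/(67/3 - ⅙*8) = -1932/(67/3 - 4/3) = -1932/21 = -1932*1/21 = -92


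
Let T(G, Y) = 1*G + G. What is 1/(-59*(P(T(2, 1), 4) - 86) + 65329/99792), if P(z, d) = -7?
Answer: 9072/49784003 ≈ 0.00018223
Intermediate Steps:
T(G, Y) = 2*G (T(G, Y) = G + G = 2*G)
1/(-59*(P(T(2, 1), 4) - 86) + 65329/99792) = 1/(-59*(-7 - 86) + 65329/99792) = 1/(-59*(-93) + 65329*(1/99792)) = 1/(5487 + 5939/9072) = 1/(49784003/9072) = 9072/49784003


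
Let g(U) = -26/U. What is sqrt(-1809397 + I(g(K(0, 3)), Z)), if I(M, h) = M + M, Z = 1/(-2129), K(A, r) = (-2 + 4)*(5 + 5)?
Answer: 3*I*sqrt(5026110)/5 ≈ 1345.1*I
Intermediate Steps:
K(A, r) = 20 (K(A, r) = 2*10 = 20)
Z = -1/2129 ≈ -0.00046970
I(M, h) = 2*M
sqrt(-1809397 + I(g(K(0, 3)), Z)) = sqrt(-1809397 + 2*(-26/20)) = sqrt(-1809397 + 2*(-26*1/20)) = sqrt(-1809397 + 2*(-13/10)) = sqrt(-1809397 - 13/5) = sqrt(-9046998/5) = 3*I*sqrt(5026110)/5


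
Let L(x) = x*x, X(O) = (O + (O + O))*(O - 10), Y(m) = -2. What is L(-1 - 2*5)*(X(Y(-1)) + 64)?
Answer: 16456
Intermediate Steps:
X(O) = 3*O*(-10 + O) (X(O) = (O + 2*O)*(-10 + O) = (3*O)*(-10 + O) = 3*O*(-10 + O))
L(x) = x**2
L(-1 - 2*5)*(X(Y(-1)) + 64) = (-1 - 2*5)**2*(3*(-2)*(-10 - 2) + 64) = (-1 - 10)**2*(3*(-2)*(-12) + 64) = (-11)**2*(72 + 64) = 121*136 = 16456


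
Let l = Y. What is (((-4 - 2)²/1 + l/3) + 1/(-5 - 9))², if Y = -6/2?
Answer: 239121/196 ≈ 1220.0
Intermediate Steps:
Y = -3 (Y = -6*½ = -3)
l = -3
(((-4 - 2)²/1 + l/3) + 1/(-5 - 9))² = (((-4 - 2)²/1 - 3/3) + 1/(-5 - 9))² = (((-6)²*1 - 3*⅓) + 1/(-14))² = ((36*1 - 1) - 1/14)² = ((36 - 1) - 1/14)² = (35 - 1/14)² = (489/14)² = 239121/196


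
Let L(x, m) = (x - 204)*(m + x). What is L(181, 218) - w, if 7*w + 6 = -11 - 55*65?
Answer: -60647/7 ≈ -8663.9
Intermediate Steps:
L(x, m) = (-204 + x)*(m + x)
w = -3592/7 (w = -6/7 + (-11 - 55*65)/7 = -6/7 + (-11 - 3575)/7 = -6/7 + (⅐)*(-3586) = -6/7 - 3586/7 = -3592/7 ≈ -513.14)
L(181, 218) - w = (181² - 204*218 - 204*181 + 218*181) - 1*(-3592/7) = (32761 - 44472 - 36924 + 39458) + 3592/7 = -9177 + 3592/7 = -60647/7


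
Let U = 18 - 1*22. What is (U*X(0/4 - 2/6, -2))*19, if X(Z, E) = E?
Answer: 152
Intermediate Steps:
U = -4 (U = 18 - 22 = -4)
(U*X(0/4 - 2/6, -2))*19 = -4*(-2)*19 = 8*19 = 152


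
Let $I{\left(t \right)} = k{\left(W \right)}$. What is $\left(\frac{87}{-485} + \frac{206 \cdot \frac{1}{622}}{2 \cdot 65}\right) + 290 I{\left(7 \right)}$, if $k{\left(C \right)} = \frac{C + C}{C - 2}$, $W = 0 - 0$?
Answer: $- \frac{693491}{3921710} \approx -0.17683$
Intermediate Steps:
$W = 0$ ($W = 0 + 0 = 0$)
$k{\left(C \right)} = \frac{2 C}{-2 + C}$
$I{\left(t \right)} = 0$ ($I{\left(t \right)} = 2 \cdot 0 \frac{1}{-2 + 0} = 2 \cdot 0 \frac{1}{-2} = 2 \cdot 0 \left(- \frac{1}{2}\right) = 0$)
$\left(\frac{87}{-485} + \frac{206 \cdot \frac{1}{622}}{2 \cdot 65}\right) + 290 I{\left(7 \right)} = \left(\frac{87}{-485} + \frac{206 \cdot \frac{1}{622}}{2 \cdot 65}\right) + 290 \cdot 0 = \left(87 \left(- \frac{1}{485}\right) + \frac{206 \cdot \frac{1}{622}}{130}\right) + 0 = \left(- \frac{87}{485} + \frac{103}{311} \cdot \frac{1}{130}\right) + 0 = \left(- \frac{87}{485} + \frac{103}{40430}\right) + 0 = - \frac{693491}{3921710} + 0 = - \frac{693491}{3921710}$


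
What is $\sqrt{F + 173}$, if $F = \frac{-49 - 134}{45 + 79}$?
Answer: $\frac{\sqrt{659339}}{62} \approx 13.097$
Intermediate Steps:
$F = - \frac{183}{124} \approx -1.4758$
$\sqrt{F + 173} = \sqrt{- \frac{183}{124} + 173} = \sqrt{\frac{21269}{124}} = \frac{\sqrt{659339}}{62}$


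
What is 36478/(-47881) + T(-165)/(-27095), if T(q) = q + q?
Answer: -194514136/259467139 ≈ -0.74967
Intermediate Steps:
T(q) = 2*q
36478/(-47881) + T(-165)/(-27095) = 36478/(-47881) + (2*(-165))/(-27095) = 36478*(-1/47881) - 330*(-1/27095) = -36478/47881 + 66/5419 = -194514136/259467139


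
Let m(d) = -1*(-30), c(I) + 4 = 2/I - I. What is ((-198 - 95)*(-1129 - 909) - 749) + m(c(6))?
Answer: 596415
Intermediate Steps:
c(I) = -4 - I + 2/I (c(I) = -4 + (2/I - I) = -4 + (-I + 2/I) = -4 - I + 2/I)
m(d) = 30
((-198 - 95)*(-1129 - 909) - 749) + m(c(6)) = ((-198 - 95)*(-1129 - 909) - 749) + 30 = (-293*(-2038) - 749) + 30 = (597134 - 749) + 30 = 596385 + 30 = 596415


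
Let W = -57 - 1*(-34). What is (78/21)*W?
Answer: -598/7 ≈ -85.429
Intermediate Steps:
W = -23 (W = -57 + 34 = -23)
(78/21)*W = (78/21)*(-23) = (78*(1/21))*(-23) = (26/7)*(-23) = -598/7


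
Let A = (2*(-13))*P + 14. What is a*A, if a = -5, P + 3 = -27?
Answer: -3970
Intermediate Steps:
P = -30 (P = -3 - 27 = -30)
A = 794 (A = (2*(-13))*(-30) + 14 = -26*(-30) + 14 = 780 + 14 = 794)
a*A = -5*794 = -3970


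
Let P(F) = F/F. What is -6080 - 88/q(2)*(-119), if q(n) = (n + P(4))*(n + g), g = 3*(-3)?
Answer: -19736/3 ≈ -6578.7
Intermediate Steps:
P(F) = 1
g = -9
q(n) = (1 + n)*(-9 + n) (q(n) = (n + 1)*(n - 9) = (1 + n)*(-9 + n))
-6080 - 88/q(2)*(-119) = -6080 - 88/(-9 + 2**2 - 8*2)*(-119) = -6080 - 88/(-9 + 4 - 16)*(-119) = -6080 - 88/(-21)*(-119) = -6080 - 88*(-1/21)*(-119) = -6080 - (-88)*(-119)/21 = -6080 - 1*1496/3 = -6080 - 1496/3 = -19736/3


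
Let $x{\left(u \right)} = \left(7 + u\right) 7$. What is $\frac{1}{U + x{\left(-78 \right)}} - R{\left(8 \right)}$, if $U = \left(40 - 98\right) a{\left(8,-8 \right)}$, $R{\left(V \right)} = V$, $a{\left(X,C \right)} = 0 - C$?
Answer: $- \frac{7689}{961} \approx -8.001$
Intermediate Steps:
$a{\left(X,C \right)} = - C$
$U = -464$ ($U = \left(40 - 98\right) \left(\left(-1\right) \left(-8\right)\right) = \left(-58\right) 8 = -464$)
$x{\left(u \right)} = 49 + 7 u$
$\frac{1}{U + x{\left(-78 \right)}} - R{\left(8 \right)} = \frac{1}{-464 + \left(49 + 7 \left(-78\right)\right)} - 8 = \frac{1}{-464 + \left(49 - 546\right)} - 8 = \frac{1}{-464 - 497} - 8 = \frac{1}{-961} - 8 = - \frac{1}{961} - 8 = - \frac{7689}{961}$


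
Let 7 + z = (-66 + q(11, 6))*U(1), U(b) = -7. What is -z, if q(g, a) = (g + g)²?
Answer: 2933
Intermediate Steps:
q(g, a) = 4*g² (q(g, a) = (2*g)² = 4*g²)
z = -2933 (z = -7 + (-66 + 4*11²)*(-7) = -7 + (-66 + 4*121)*(-7) = -7 + (-66 + 484)*(-7) = -7 + 418*(-7) = -7 - 2926 = -2933)
-z = -1*(-2933) = 2933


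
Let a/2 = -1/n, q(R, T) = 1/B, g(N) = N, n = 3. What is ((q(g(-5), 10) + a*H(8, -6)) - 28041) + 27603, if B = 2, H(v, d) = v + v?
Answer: -2689/6 ≈ -448.17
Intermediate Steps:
H(v, d) = 2*v
q(R, T) = 1/2
a = -2/3 (a = 2*(-1/3) = -2/3 ≈ -0.66667)
((q(g(-5), 10) + a*H(8, -6)) - 28041) + 27603 = ((1/2 - 4*8/3) - 28041) + 27603 = ((1/2 - 2/3*16) - 28041) + 27603 = ((1/2 - 32/3) - 28041) + 27603 = (-61/6 - 28041) + 27603 = -168307/6 + 27603 = -2689/6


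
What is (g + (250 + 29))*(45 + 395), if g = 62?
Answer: 150040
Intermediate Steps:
(g + (250 + 29))*(45 + 395) = (62 + (250 + 29))*(45 + 395) = (62 + 279)*440 = 341*440 = 150040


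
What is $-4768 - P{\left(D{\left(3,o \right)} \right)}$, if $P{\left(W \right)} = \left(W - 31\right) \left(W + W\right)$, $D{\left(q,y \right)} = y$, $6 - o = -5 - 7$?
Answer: $-4300$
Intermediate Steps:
$o = 18$ ($o = 6 - \left(-5 - 7\right) = 6 - -12 = 6 + 12 = 18$)
$P{\left(W \right)} = 2 W \left(-31 + W\right)$ ($P{\left(W \right)} = \left(-31 + W\right) 2 W = 2 W \left(-31 + W\right)$)
$-4768 - P{\left(D{\left(3,o \right)} \right)} = -4768 - 2 \cdot 18 \left(-31 + 18\right) = -4768 - 2 \cdot 18 \left(-13\right) = -4768 - -468 = -4768 + 468 = -4300$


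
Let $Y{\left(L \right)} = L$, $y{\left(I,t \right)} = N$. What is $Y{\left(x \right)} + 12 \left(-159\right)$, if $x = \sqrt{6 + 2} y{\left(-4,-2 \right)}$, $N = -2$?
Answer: $-1908 - 4 \sqrt{2} \approx -1913.7$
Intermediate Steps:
$y{\left(I,t \right)} = -2$
$x = - 4 \sqrt{2}$ ($x = \sqrt{6 + 2} \left(-2\right) = \sqrt{8} \left(-2\right) = 2 \sqrt{2} \left(-2\right) = - 4 \sqrt{2} \approx -5.6569$)
$Y{\left(x \right)} + 12 \left(-159\right) = - 4 \sqrt{2} + 12 \left(-159\right) = - 4 \sqrt{2} - 1908 = -1908 - 4 \sqrt{2}$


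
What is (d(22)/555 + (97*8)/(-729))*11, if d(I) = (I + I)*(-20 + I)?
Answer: -1343936/134865 ≈ -9.9650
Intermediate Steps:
d(I) = 2*I*(-20 + I) (d(I) = (2*I)*(-20 + I) = 2*I*(-20 + I))
(d(22)/555 + (97*8)/(-729))*11 = ((2*22*(-20 + 22))/555 + (97*8)/(-729))*11 = ((2*22*2)*(1/555) + 776*(-1/729))*11 = (88*(1/555) - 776/729)*11 = (88/555 - 776/729)*11 = -122176/134865*11 = -1343936/134865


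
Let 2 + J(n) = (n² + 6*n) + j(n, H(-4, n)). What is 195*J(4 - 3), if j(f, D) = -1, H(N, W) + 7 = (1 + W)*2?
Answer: 780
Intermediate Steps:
H(N, W) = -5 + 2*W (H(N, W) = -7 + (1 + W)*2 = -7 + (2 + 2*W) = -5 + 2*W)
J(n) = -3 + n² + 6*n (J(n) = -2 + ((n² + 6*n) - 1) = -2 + (-1 + n² + 6*n) = -3 + n² + 6*n)
195*J(4 - 3) = 195*(-3 + (4 - 3)² + 6*(4 - 3)) = 195*(-3 + 1² + 6*1) = 195*(-3 + 1 + 6) = 195*4 = 780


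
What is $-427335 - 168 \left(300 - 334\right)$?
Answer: $-421623$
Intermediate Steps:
$-427335 - 168 \left(300 - 334\right) = -427335 - 168 \left(-34\right) = -427335 - -5712 = -427335 + 5712 = -421623$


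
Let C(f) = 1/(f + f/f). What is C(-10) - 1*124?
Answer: -1117/9 ≈ -124.11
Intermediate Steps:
C(f) = 1/(1 + f) (C(f) = 1/(f + 1) = 1/(1 + f))
C(-10) - 1*124 = 1/(1 - 10) - 1*124 = 1/(-9) - 124 = -1/9 - 124 = -1117/9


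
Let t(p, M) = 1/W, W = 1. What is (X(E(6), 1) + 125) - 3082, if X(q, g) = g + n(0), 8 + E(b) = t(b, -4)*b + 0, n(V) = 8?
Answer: -2948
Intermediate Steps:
t(p, M) = 1 (t(p, M) = 1/1 = 1)
E(b) = -8 + b (E(b) = -8 + (1*b + 0) = -8 + (b + 0) = -8 + b)
X(q, g) = 8 + g (X(q, g) = g + 8 = 8 + g)
(X(E(6), 1) + 125) - 3082 = ((8 + 1) + 125) - 3082 = (9 + 125) - 3082 = 134 - 3082 = -2948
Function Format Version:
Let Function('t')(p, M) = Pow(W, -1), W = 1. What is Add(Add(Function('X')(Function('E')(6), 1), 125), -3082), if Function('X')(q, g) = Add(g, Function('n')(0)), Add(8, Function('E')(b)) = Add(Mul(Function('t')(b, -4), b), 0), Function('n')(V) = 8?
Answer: -2948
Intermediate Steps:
Function('t')(p, M) = 1 (Function('t')(p, M) = Pow(1, -1) = 1)
Function('E')(b) = Add(-8, b) (Function('E')(b) = Add(-8, Add(Mul(1, b), 0)) = Add(-8, Add(b, 0)) = Add(-8, b))
Function('X')(q, g) = Add(8, g) (Function('X')(q, g) = Add(g, 8) = Add(8, g))
Add(Add(Function('X')(Function('E')(6), 1), 125), -3082) = Add(Add(Add(8, 1), 125), -3082) = Add(Add(9, 125), -3082) = Add(134, -3082) = -2948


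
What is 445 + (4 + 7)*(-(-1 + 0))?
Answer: 456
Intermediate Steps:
445 + (4 + 7)*(-(-1 + 0)) = 445 + 11*(-1*(-1)) = 445 + 11*1 = 445 + 11 = 456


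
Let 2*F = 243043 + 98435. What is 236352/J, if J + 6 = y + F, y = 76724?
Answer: 236352/247457 ≈ 0.95512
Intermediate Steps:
F = 170739 (F = (243043 + 98435)/2 = (1/2)*341478 = 170739)
J = 247457 (J = -6 + (76724 + 170739) = -6 + 247463 = 247457)
236352/J = 236352/247457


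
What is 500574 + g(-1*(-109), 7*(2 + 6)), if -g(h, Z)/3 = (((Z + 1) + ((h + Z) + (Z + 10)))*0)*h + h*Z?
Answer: 482262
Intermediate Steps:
g(h, Z) = -3*Z*h (g(h, Z) = -3*((((Z + 1) + ((h + Z) + (Z + 10)))*0)*h + h*Z) = -3*((((1 + Z) + ((Z + h) + (10 + Z)))*0)*h + Z*h) = -3*((((1 + Z) + (10 + h + 2*Z))*0)*h + Z*h) = -3*(((11 + h + 3*Z)*0)*h + Z*h) = -3*(0*h + Z*h) = -3*(0 + Z*h) = -3*Z*h)
500574 + g(-1*(-109), 7*(2 + 6)) = 500574 - 3*7*(2 + 6)*(-1*(-109)) = 500574 - 3*7*8*109 = 500574 - 3*56*109 = 500574 - 18312 = 482262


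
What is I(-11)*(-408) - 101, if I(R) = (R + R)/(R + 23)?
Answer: 647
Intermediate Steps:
I(R) = 2*R/(23 + R) (I(R) = (2*R)/(23 + R) = 2*R/(23 + R))
I(-11)*(-408) - 101 = (2*(-11)/(23 - 11))*(-408) - 101 = (2*(-11)/12)*(-408) - 101 = (2*(-11)*(1/12))*(-408) - 101 = -11/6*(-408) - 101 = 748 - 101 = 647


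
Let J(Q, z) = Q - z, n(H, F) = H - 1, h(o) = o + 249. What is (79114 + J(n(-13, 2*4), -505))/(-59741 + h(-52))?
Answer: -8845/6616 ≈ -1.3369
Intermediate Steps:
h(o) = 249 + o
n(H, F) = -1 + H
(79114 + J(n(-13, 2*4), -505))/(-59741 + h(-52)) = (79114 + ((-1 - 13) - 1*(-505)))/(-59741 + (249 - 52)) = (79114 + (-14 + 505))/(-59741 + 197) = (79114 + 491)/(-59544) = 79605*(-1/59544) = -8845/6616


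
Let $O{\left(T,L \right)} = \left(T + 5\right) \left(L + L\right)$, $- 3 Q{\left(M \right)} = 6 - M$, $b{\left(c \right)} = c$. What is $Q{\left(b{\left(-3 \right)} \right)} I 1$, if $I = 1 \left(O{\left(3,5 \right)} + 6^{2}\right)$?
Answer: $-348$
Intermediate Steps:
$Q{\left(M \right)} = -2 + \frac{M}{3}$ ($Q{\left(M \right)} = - \frac{6 - M}{3} = -2 + \frac{M}{3}$)
$O{\left(T,L \right)} = 2 L \left(5 + T\right)$ ($O{\left(T,L \right)} = \left(5 + T\right) 2 L = 2 L \left(5 + T\right)$)
$I = 116$ ($I = 1 \left(2 \cdot 5 \left(5 + 3\right) + 6^{2}\right) = 1 \left(2 \cdot 5 \cdot 8 + 36\right) = 1 \left(80 + 36\right) = 1 \cdot 116 = 116$)
$Q{\left(b{\left(-3 \right)} \right)} I 1 = \left(-2 + \frac{1}{3} \left(-3\right)\right) 116 \cdot 1 = \left(-2 - 1\right) 116 \cdot 1 = \left(-3\right) 116 \cdot 1 = \left(-348\right) 1 = -348$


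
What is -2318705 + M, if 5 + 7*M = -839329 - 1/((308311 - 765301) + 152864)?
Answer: -5191512629893/2128882 ≈ -2.4386e+6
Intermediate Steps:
M = -255263292083/2128882 (M = -5/7 + (-839329 - 1/((308311 - 765301) + 152864))/7 = -5/7 + (-839329 - 1/(-456990 + 152864))/7 = -5/7 + (-839329 - 1/(-304126))/7 = -5/7 + (-839329 - 1*(-1/304126))/7 = -5/7 + (-839329 + 1/304126)/7 = -5/7 + (⅐)*(-255261771453/304126) = -5/7 - 255261771453/2128882 = -255263292083/2128882 ≈ -1.1990e+5)
-2318705 + M = -2318705 - 255263292083/2128882 = -5191512629893/2128882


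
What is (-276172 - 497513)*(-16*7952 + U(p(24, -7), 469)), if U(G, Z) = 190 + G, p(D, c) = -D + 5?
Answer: 98305189785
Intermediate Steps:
p(D, c) = 5 - D
(-276172 - 497513)*(-16*7952 + U(p(24, -7), 469)) = (-276172 - 497513)*(-16*7952 + (190 + (5 - 1*24))) = -773685*(-127232 + (190 + (5 - 24))) = -773685*(-127232 + (190 - 19)) = -773685*(-127232 + 171) = -773685*(-127061) = 98305189785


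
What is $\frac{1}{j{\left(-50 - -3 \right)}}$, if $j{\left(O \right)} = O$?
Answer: $- \frac{1}{47} \approx -0.021277$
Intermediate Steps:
$\frac{1}{j{\left(-50 - -3 \right)}} = \frac{1}{-50 - -3} = \frac{1}{-50 + 3} = \frac{1}{-47} = - \frac{1}{47}$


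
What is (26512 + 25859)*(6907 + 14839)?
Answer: 1138859766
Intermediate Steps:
(26512 + 25859)*(6907 + 14839) = 52371*21746 = 1138859766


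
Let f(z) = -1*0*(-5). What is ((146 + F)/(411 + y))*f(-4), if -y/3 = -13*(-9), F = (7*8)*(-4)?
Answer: 0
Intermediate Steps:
F = -224 (F = 56*(-4) = -224)
f(z) = 0 (f(z) = 0*(-5) = 0)
y = -351 (y = -(-39)*(-9) = -3*117 = -351)
((146 + F)/(411 + y))*f(-4) = ((146 - 224)/(411 - 351))*0 = -78/60*0 = -78*1/60*0 = -13/10*0 = 0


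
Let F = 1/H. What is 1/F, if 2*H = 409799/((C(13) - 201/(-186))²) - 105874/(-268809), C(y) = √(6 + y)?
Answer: 5471358654912224461/421016828400027 - 6543660596824*√19/4698691209 ≈ 6925.1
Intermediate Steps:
H = 52937/268809 + 409799/(2*(67/62 + √19)²) (H = (409799/((√(6 + 13) - 201/(-186))²) - 105874/(-268809))/2 = (409799/((√19 - 201*(-1/186))²) - 105874*(-1/268809))/2 = (409799/((√19 + 67/62)²) + 105874/268809)/2 = (409799/((67/62 + √19)²) + 105874/268809)/2 = (409799/(67/62 + √19)² + 105874/268809)/2 = (105874/268809 + 409799/(67/62 + √19)²)/2 = 52937/268809 + 409799/(2*(67/62 + √19)²) ≈ 6925.1)
F = 1/(5471358654912224461/421016828400027 - 6543660596824*√19/4698691209) ≈ 0.00014440
1/F = 1/(1470750448668300145136949/14942791860024368609500231075 + 157611216563485085381448*√19/14942791860024368609500231075)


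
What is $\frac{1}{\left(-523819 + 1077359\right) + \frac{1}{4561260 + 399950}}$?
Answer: $\frac{4961210}{2746228183401} \approx 1.8066 \cdot 10^{-6}$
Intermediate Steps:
$\frac{1}{\left(-523819 + 1077359\right) + \frac{1}{4561260 + 399950}} = \frac{1}{553540 + \frac{1}{4961210}} = \frac{1}{\frac{2746228183401}{4961210}} = \frac{4961210}{2746228183401}$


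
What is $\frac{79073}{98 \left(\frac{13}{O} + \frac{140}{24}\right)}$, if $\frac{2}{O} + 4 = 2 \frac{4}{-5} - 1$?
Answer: $- \frac{1186095}{54488} \approx -21.768$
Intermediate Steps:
$O = - \frac{10}{33}$ ($O = \frac{2}{-4 + \left(2 \frac{4}{-5} - 1\right)} = \frac{2}{-4 + \left(2 \cdot 4 \left(- \frac{1}{5}\right) - 1\right)} = \frac{2}{-4 + \left(2 \left(- \frac{4}{5}\right) - 1\right)} = \frac{2}{-4 - \frac{13}{5}} = \frac{2}{- \frac{33}{5}} = 2 \left(- \frac{5}{33}\right) = - \frac{10}{33} \approx -0.30303$)
$\frac{79073}{98 \left(\frac{13}{O} + \frac{140}{24}\right)} = \frac{79073}{98 \left(\frac{13}{- \frac{10}{33}} + \frac{140}{24}\right)} = \frac{79073}{98 \left(13 \left(- \frac{33}{10}\right) + 140 \cdot \frac{1}{24}\right)} = \frac{79073}{98 \left(- \frac{429}{10} + \frac{35}{6}\right)} = \frac{79073}{98 \left(- \frac{556}{15}\right)} = \frac{79073}{- \frac{54488}{15}} = 79073 \left(- \frac{15}{54488}\right) = - \frac{1186095}{54488}$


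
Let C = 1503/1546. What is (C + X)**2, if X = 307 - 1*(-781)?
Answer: 2834343969601/2390116 ≈ 1.1859e+6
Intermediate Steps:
C = 1503/1546 (C = 1503*(1/1546) = 1503/1546 ≈ 0.97219)
X = 1088 (X = 307 + 781 = 1088)
(C + X)**2 = (1503/1546 + 1088)**2 = (1683551/1546)**2 = 2834343969601/2390116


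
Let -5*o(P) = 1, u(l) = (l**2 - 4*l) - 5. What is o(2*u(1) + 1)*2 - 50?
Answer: -252/5 ≈ -50.400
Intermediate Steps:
u(l) = -5 + l**2 - 4*l
o(P) = -1/5 (o(P) = -1/5*1 = -1/5)
o(2*u(1) + 1)*2 - 50 = -1/5*2 - 50 = -2/5 - 50 = -252/5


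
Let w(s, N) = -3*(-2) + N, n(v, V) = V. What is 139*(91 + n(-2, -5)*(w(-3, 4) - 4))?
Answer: 8479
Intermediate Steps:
w(s, N) = 6 + N
139*(91 + n(-2, -5)*(w(-3, 4) - 4)) = 139*(91 - 5*((6 + 4) - 4)) = 139*(91 - 5*(10 - 4)) = 139*(91 - 5*6) = 139*(91 - 30) = 139*61 = 8479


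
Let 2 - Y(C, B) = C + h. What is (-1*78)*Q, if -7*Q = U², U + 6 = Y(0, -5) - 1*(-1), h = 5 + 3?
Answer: 9438/7 ≈ 1348.3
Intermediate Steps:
h = 8
Y(C, B) = -6 - C (Y(C, B) = 2 - (C + 8) = 2 - (8 + C) = 2 + (-8 - C) = -6 - C)
U = -11 (U = -6 + ((-6 - 1*0) - 1*(-1)) = -6 + ((-6 + 0) + 1) = -6 + (-6 + 1) = -6 - 5 = -11)
Q = -121/7 (Q = -⅐*(-11)² = -⅐*121 = -121/7 ≈ -17.286)
(-1*78)*Q = -1*78*(-121/7) = -78*(-121/7) = 9438/7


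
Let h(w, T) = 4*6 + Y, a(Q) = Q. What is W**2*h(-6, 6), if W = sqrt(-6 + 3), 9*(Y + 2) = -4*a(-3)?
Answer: -70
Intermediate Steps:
Y = -2/3 (Y = -2 + (-4*(-3))/9 = -2 + (1/9)*12 = -2 + 4/3 = -2/3 ≈ -0.66667)
W = I*sqrt(3) (W = sqrt(-3) = I*sqrt(3) ≈ 1.732*I)
h(w, T) = 70/3 (h(w, T) = 4*6 - 2/3 = 24 - 2/3 = 70/3)
W**2*h(-6, 6) = (I*sqrt(3))**2*(70/3) = -3*70/3 = -70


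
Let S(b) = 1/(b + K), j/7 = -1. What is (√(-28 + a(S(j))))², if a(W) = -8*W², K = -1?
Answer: -225/8 ≈ -28.125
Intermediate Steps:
j = -7 (j = 7*(-1) = -7)
S(b) = 1/(-1 + b) (S(b) = 1/(b - 1) = 1/(-1 + b))
(√(-28 + a(S(j))))² = (√(-28 - 8/(-1 - 7)²))² = (√(-28 - 8*(1/(-8))²))² = (√(-28 - 8*(-⅛)²))² = (√(-28 - 8*1/64))² = (√(-28 - ⅛))² = (√(-225/8))² = (15*I*√2/4)² = -225/8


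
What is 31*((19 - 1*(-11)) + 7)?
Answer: 1147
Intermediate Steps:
31*((19 - 1*(-11)) + 7) = 31*((19 + 11) + 7) = 31*(30 + 7) = 31*37 = 1147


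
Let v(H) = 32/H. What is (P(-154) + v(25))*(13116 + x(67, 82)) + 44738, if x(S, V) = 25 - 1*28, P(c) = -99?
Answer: -30916609/25 ≈ -1.2367e+6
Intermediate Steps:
x(S, V) = -3 (x(S, V) = 25 - 28 = -3)
(P(-154) + v(25))*(13116 + x(67, 82)) + 44738 = (-99 + 32/25)*(13116 - 3) + 44738 = (-99 + 32*(1/25))*13113 + 44738 = (-99 + 32/25)*13113 + 44738 = -2443/25*13113 + 44738 = -32035059/25 + 44738 = -30916609/25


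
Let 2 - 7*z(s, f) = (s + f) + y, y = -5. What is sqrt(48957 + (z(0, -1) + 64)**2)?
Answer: sqrt(2606829)/7 ≈ 230.65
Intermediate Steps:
z(s, f) = 1 - f/7 - s/7 (z(s, f) = 2/7 - ((s + f) - 5)/7 = 2/7 - ((f + s) - 5)/7 = 2/7 - (-5 + f + s)/7 = 2/7 + (5/7 - f/7 - s/7) = 1 - f/7 - s/7)
sqrt(48957 + (z(0, -1) + 64)**2) = sqrt(48957 + ((1 - 1/7*(-1) - 1/7*0) + 64)**2) = sqrt(48957 + ((1 + 1/7 + 0) + 64)**2) = sqrt(48957 + (8/7 + 64)**2) = sqrt(48957 + (456/7)**2) = sqrt(48957 + 207936/49) = sqrt(2606829/49) = sqrt(2606829)/7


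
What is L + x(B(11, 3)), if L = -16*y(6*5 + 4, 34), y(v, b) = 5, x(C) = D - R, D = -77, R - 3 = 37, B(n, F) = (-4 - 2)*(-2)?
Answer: -197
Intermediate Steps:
B(n, F) = 12 (B(n, F) = -6*(-2) = 12)
R = 40 (R = 3 + 37 = 40)
x(C) = -117 (x(C) = -77 - 1*40 = -77 - 40 = -117)
L = -80 (L = -16*5 = -80)
L + x(B(11, 3)) = -80 - 117 = -197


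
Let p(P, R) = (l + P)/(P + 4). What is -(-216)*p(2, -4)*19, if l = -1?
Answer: 684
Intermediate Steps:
p(P, R) = (-1 + P)/(4 + P) (p(P, R) = (-1 + P)/(P + 4) = (-1 + P)/(4 + P))
-(-216)*p(2, -4)*19 = -(-216)*((-1 + 2)/(4 + 2))*19 = -(-216)*(1/6)*19 = -(-216)*((⅙)*1)*19 = -(-216)*(⅙)*19 = -(-216)*19/6 = -1*(-684) = 684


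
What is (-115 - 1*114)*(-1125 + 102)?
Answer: 234267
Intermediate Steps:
(-115 - 1*114)*(-1125 + 102) = (-115 - 114)*(-1023) = -229*(-1023) = 234267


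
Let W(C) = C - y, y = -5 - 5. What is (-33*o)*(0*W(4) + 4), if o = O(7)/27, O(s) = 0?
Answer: 0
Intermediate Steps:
y = -10
W(C) = 10 + C (W(C) = C - 1*(-10) = C + 10 = 10 + C)
o = 0 (o = 0/27 = 0*(1/27) = 0)
(-33*o)*(0*W(4) + 4) = (-33*0)*(0*(10 + 4) + 4) = 0*(0*14 + 4) = 0*(0 + 4) = 0*4 = 0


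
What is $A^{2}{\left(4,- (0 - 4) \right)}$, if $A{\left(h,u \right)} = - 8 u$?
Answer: $1024$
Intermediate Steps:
$A^{2}{\left(4,- (0 - 4) \right)} = \left(- 8 \left(- (0 - 4)\right)\right)^{2} = \left(- 8 \left(\left(-1\right) \left(-4\right)\right)\right)^{2} = \left(\left(-8\right) 4\right)^{2} = \left(-32\right)^{2} = 1024$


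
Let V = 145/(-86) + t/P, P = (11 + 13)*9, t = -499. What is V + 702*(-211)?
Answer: -1375794253/9288 ≈ -1.4813e+5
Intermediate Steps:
P = 216 (P = 24*9 = 216)
V = -37117/9288 (V = 145/(-86) - 499/216 = 145*(-1/86) - 499*1/216 = -145/86 - 499/216 = -37117/9288 ≈ -3.9962)
V + 702*(-211) = -37117/9288 + 702*(-211) = -37117/9288 - 148122 = -1375794253/9288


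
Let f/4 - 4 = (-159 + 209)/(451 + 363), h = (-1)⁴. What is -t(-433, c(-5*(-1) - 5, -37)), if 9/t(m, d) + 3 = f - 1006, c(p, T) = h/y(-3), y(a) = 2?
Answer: 3663/404051 ≈ 0.0090657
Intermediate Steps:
h = 1
c(p, T) = ½ (c(p, T) = 1/2 = 1*(½) = ½)
f = 6612/407 (f = 16 + 4*((-159 + 209)/(451 + 363)) = 16 + 4*(50/814) = 16 + 4*(50*(1/814)) = 16 + 4*(25/407) = 16 + 100/407 = 6612/407 ≈ 16.246)
t(m, d) = -3663/404051 (t(m, d) = 9/(-3 + (6612/407 - 1006)) = 9/(-3 - 402830/407) = 9/(-404051/407) = 9*(-407/404051) = -3663/404051)
-t(-433, c(-5*(-1) - 5, -37)) = -1*(-3663/404051) = 3663/404051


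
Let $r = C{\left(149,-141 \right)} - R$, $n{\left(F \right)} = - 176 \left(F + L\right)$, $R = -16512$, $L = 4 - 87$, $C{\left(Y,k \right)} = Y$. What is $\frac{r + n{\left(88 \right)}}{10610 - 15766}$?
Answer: $- \frac{15781}{5156} \approx -3.0607$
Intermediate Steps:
$L = -83$ ($L = 4 - 87 = -83$)
$n{\left(F \right)} = 14608 - 176 F$ ($n{\left(F \right)} = - 176 \left(F - 83\right) = - 176 \left(-83 + F\right) = 14608 - 176 F$)
$r = 16661$ ($r = 149 - -16512 = 149 + 16512 = 16661$)
$\frac{r + n{\left(88 \right)}}{10610 - 15766} = \frac{16661 + \left(14608 - 15488\right)}{10610 - 15766} = \frac{16661 + \left(14608 - 15488\right)}{-5156} = \left(16661 - 880\right) \left(- \frac{1}{5156}\right) = 15781 \left(- \frac{1}{5156}\right) = - \frac{15781}{5156}$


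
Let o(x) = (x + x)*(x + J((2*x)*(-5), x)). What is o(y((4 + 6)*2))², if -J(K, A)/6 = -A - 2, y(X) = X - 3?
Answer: 19838116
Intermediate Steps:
y(X) = -3 + X
J(K, A) = 12 + 6*A (J(K, A) = -6*(-A - 2) = -6*(-2 - A) = 12 + 6*A)
o(x) = 2*x*(12 + 7*x) (o(x) = (x + x)*(x + (12 + 6*x)) = (2*x)*(12 + 7*x) = 2*x*(12 + 7*x))
o(y((4 + 6)*2))² = (2*(-3 + (4 + 6)*2)*(12 + 7*(-3 + (4 + 6)*2)))² = (2*(-3 + 10*2)*(12 + 7*(-3 + 10*2)))² = (2*(-3 + 20)*(12 + 7*(-3 + 20)))² = (2*17*(12 + 7*17))² = (2*17*(12 + 119))² = (2*17*131)² = 4454² = 19838116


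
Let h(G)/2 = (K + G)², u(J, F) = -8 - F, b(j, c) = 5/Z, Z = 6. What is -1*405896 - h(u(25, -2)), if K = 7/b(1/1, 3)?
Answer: -10147688/25 ≈ -4.0591e+5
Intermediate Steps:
b(j, c) = ⅚ (b(j, c) = 5/6 = 5*(⅙) = ⅚)
K = 42/5 (K = 7/(⅚) = 7*(6/5) = 42/5 ≈ 8.4000)
h(G) = 2*(42/5 + G)²
-1*405896 - h(u(25, -2)) = -1*405896 - 2*(42 + 5*(-8 - 1*(-2)))²/25 = -405896 - 2*(42 + 5*(-8 + 2))²/25 = -405896 - 2*(42 + 5*(-6))²/25 = -405896 - 2*(42 - 30)²/25 = -405896 - 2*12²/25 = -405896 - 2*144/25 = -405896 - 1*288/25 = -405896 - 288/25 = -10147688/25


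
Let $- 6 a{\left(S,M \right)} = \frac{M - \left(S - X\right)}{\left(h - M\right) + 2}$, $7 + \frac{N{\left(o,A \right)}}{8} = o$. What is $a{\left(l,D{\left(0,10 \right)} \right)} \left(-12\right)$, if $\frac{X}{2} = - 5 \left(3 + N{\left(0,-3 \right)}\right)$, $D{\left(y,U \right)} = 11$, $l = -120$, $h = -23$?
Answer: $- \frac{661}{16} \approx -41.313$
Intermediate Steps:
$N{\left(o,A \right)} = -56 + 8 o$
$X = 530$ ($X = 2 \left(- 5 \left(3 + \left(-56 + 8 \cdot 0\right)\right)\right) = 2 \left(- 5 \left(3 + \left(-56 + 0\right)\right)\right) = 2 \left(- 5 \left(3 - 56\right)\right) = 2 \left(\left(-5\right) \left(-53\right)\right) = 2 \cdot 265 = 530$)
$a{\left(S,M \right)} = - \frac{530 + M - S}{6 \left(-21 - M\right)}$ ($a{\left(S,M \right)} = - \frac{\left(M - \left(-530 + S\right)\right) \frac{1}{\left(-23 - M\right) + 2}}{6} = - \frac{\left(530 + M - S\right) \frac{1}{-21 - M}}{6} = - \frac{\frac{1}{-21 - M} \left(530 + M - S\right)}{6} = - \frac{530 + M - S}{6 \left(-21 - M\right)}$)
$a{\left(l,D{\left(0,10 \right)} \right)} \left(-12\right) = \frac{530 + 11 - -120}{6 \left(21 + 11\right)} \left(-12\right) = \frac{530 + 11 + 120}{6 \cdot 32} \left(-12\right) = \frac{1}{6} \cdot \frac{1}{32} \cdot 661 \left(-12\right) = \frac{661}{192} \left(-12\right) = - \frac{661}{16}$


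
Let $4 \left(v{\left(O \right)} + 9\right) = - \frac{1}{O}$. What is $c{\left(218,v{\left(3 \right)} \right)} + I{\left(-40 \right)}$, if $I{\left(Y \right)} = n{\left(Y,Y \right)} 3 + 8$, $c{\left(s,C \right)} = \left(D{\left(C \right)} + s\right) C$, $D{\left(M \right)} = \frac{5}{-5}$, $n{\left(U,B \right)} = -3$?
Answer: $- \frac{23665}{12} \approx -1972.1$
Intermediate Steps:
$D{\left(M \right)} = -1$ ($D{\left(M \right)} = 5 \left(- \frac{1}{5}\right) = -1$)
$v{\left(O \right)} = -9 - \frac{1}{4 O}$ ($v{\left(O \right)} = -9 + \frac{\left(-1\right) \frac{1}{O}}{4} = -9 - \frac{1}{4 O}$)
$c{\left(s,C \right)} = C \left(-1 + s\right)$ ($c{\left(s,C \right)} = \left(-1 + s\right) C = C \left(-1 + s\right)$)
$I{\left(Y \right)} = -1$ ($I{\left(Y \right)} = \left(-3\right) 3 + 8 = -9 + 8 = -1$)
$c{\left(218,v{\left(3 \right)} \right)} + I{\left(-40 \right)} = \left(-9 - \frac{1}{4 \cdot 3}\right) \left(-1 + 218\right) - 1 = \left(-9 - \frac{1}{12}\right) 217 - 1 = \left(- \frac{109}{12}\right) 217 - 1 = - \frac{23653}{12} - 1 = - \frac{23665}{12}$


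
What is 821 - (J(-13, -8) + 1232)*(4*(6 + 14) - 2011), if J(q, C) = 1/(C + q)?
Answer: 49974142/21 ≈ 2.3797e+6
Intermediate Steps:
821 - (J(-13, -8) + 1232)*(4*(6 + 14) - 2011) = 821 - (1/(-8 - 13) + 1232)*(4*(6 + 14) - 2011) = 821 - (1/(-21) + 1232)*(4*20 - 2011) = 821 - (-1/21 + 1232)*(80 - 2011) = 821 - 25871*(-1931)/21 = 821 - 1*(-49956901/21) = 821 + 49956901/21 = 49974142/21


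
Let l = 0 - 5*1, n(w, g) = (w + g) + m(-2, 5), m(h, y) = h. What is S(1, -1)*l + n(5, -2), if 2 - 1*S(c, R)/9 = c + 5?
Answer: 181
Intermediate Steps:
n(w, g) = -2 + g + w (n(w, g) = (w + g) - 2 = (g + w) - 2 = -2 + g + w)
S(c, R) = -27 - 9*c (S(c, R) = 18 - 9*(c + 5) = 18 - 9*(5 + c) = 18 + (-45 - 9*c) = -27 - 9*c)
l = -5 (l = 0 - 5 = -5)
S(1, -1)*l + n(5, -2) = (-27 - 9*1)*(-5) + (-2 - 2 + 5) = (-27 - 9)*(-5) + 1 = -36*(-5) + 1 = 180 + 1 = 181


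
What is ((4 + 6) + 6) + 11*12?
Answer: 148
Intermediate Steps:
((4 + 6) + 6) + 11*12 = (10 + 6) + 132 = 16 + 132 = 148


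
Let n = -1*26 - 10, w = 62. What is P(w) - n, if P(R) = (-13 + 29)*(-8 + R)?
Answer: 900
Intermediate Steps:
P(R) = -128 + 16*R (P(R) = 16*(-8 + R) = -128 + 16*R)
n = -36 (n = -26 - 10 = -36)
P(w) - n = (-128 + 16*62) - 1*(-36) = (-128 + 992) + 36 = 864 + 36 = 900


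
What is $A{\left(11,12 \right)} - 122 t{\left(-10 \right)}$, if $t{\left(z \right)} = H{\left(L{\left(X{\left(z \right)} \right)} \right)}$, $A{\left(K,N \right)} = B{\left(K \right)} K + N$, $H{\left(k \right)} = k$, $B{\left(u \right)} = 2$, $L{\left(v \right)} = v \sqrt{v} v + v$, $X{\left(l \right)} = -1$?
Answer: $156 - 122 i \approx 156.0 - 122.0 i$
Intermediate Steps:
$L{\left(v \right)} = v + v^{\frac{5}{2}}$ ($L{\left(v \right)} = v^{\frac{3}{2}} v + v = v^{\frac{5}{2}} + v = v + v^{\frac{5}{2}}$)
$A{\left(K,N \right)} = N + 2 K$ ($A{\left(K,N \right)} = 2 K + N = N + 2 K$)
$t{\left(z \right)} = -1 + i$ ($t{\left(z \right)} = -1 + \left(-1\right)^{\frac{5}{2}} = -1 + i$)
$A{\left(11,12 \right)} - 122 t{\left(-10 \right)} = \left(12 + 2 \cdot 11\right) - 122 \left(-1 + i\right) = \left(12 + 22\right) + \left(122 - 122 i\right) = 34 + \left(122 - 122 i\right) = 156 - 122 i$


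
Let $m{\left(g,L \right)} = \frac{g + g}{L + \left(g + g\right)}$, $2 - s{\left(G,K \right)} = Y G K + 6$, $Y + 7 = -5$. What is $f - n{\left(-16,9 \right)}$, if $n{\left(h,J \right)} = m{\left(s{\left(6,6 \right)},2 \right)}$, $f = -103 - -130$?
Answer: $\frac{11155}{429} \approx 26.002$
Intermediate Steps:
$Y = -12$ ($Y = -7 - 5 = -12$)
$s{\left(G,K \right)} = -4 + 12 G K$ ($s{\left(G,K \right)} = 2 - \left(- 12 G K + 6\right) = 2 - \left(6 - 12 G K\right) = 2 + \left(-6 + 12 G K\right) = -4 + 12 G K$)
$f = 27$ ($f = -103 + 130 = 27$)
$m{\left(g,L \right)} = \frac{2 g}{L + 2 g}$
$n{\left(h,J \right)} = \frac{428}{429}$ ($n{\left(h,J \right)} = \frac{2 \left(-4 + 12 \cdot 6 \cdot 6\right)}{2 + 2 \left(-4 + 12 \cdot 6 \cdot 6\right)} = \frac{2 \left(-4 + 432\right)}{2 + 2 \left(-4 + 432\right)} = 2 \cdot 428 \frac{1}{2 + 2 \cdot 428} = 2 \cdot 428 \frac{1}{2 + 856} = 2 \cdot 428 \cdot \frac{1}{858} = \frac{428}{429}$)
$f - n{\left(-16,9 \right)} = 27 - \frac{428}{429} = \frac{11155}{429}$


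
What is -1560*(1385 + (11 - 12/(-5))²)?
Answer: -12203568/5 ≈ -2.4407e+6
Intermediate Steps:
-1560*(1385 + (11 - 12/(-5))²) = -1560*(1385 + (11 - 12*(-⅕))²) = -1560*(1385 + (11 + 12/5)²) = -1560*(1385 + (67/5)²) = -1560*(1385 + 4489/25) = -1560*39114/25 = -12203568/5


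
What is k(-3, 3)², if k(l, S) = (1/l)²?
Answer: 1/81 ≈ 0.012346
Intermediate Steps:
k(l, S) = l⁻²
k(-3, 3)² = ((-3)⁻²)² = (⅑)² = 1/81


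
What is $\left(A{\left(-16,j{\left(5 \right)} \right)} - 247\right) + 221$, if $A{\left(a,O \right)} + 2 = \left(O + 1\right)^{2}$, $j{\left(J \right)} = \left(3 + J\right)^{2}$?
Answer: $4197$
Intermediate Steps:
$A{\left(a,O \right)} = -2 + \left(1 + O\right)^{2}$ ($A{\left(a,O \right)} = -2 + \left(O + 1\right)^{2} = -2 + \left(1 + O\right)^{2}$)
$\left(A{\left(-16,j{\left(5 \right)} \right)} - 247\right) + 221 = \left(\left(-2 + \left(1 + \left(3 + 5\right)^{2}\right)^{2}\right) - 247\right) + 221 = \left(\left(-2 + \left(1 + 8^{2}\right)^{2}\right) - 247\right) + 221 = \left(\left(-2 + \left(1 + 64\right)^{2}\right) - 247\right) + 221 = \left(\left(-2 + 65^{2}\right) - 247\right) + 221 = \left(\left(-2 + 4225\right) - 247\right) + 221 = \left(4223 - 247\right) + 221 = 3976 + 221 = 4197$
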